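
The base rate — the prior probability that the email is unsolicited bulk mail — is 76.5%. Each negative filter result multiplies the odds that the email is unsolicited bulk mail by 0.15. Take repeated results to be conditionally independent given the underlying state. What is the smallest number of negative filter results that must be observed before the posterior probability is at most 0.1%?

Prior odds: 0.765 ÷ 0.235 = 153/47.
Likelihood ratio per negative filter result = 0.15.
Target odds: 0.001 ÷ 0.999 = 1/999.
Require 0.15ⁿ ≤ 1/999 ÷ (153/47) = 47/152847.
0.15⁴ = 81/160000 is still above 47/152847 but 0.15⁵ = 243/3200000 is at or below it, so n = 5.

5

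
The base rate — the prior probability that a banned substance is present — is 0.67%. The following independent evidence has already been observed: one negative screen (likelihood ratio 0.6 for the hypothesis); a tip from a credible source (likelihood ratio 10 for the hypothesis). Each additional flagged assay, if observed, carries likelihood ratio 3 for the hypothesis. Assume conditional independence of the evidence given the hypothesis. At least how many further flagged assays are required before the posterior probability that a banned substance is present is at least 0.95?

Prior odds = 0.0067/0.9933 = 67/9933.
Combined Bayes factor of the evidence already in hand = 0.6 × 10 = 6.
Odds after that evidence = (67/9933) × 6 = 134/3311.
Target odds = 0.95/0.05 = 19.
Need 3ⁿ ≥ 19 ÷ (134/3311) = 62909/134.
3⁵ = 243 falls short of 62909/134 but 3⁶ = 729 reaches it, so n = 6.

6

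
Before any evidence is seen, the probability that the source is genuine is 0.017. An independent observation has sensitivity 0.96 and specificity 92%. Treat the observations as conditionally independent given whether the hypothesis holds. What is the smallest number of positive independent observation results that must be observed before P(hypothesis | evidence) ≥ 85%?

Prior odds: 0.017 ÷ 0.983 = 17/983.
False-positive rate = 1 − 0.92 = 0.08; likelihood ratio of a positive = 0.96/0.08 = 12.
Target posterior odds = 0.85/0.15 = 17/3.
Need (17/983) × 12ⁿ ≥ 17/3, i.e. 12ⁿ ≥ 983/3.
12² = 144 falls short of 983/3 but 12³ = 1728 reaches it, so n = 3.

3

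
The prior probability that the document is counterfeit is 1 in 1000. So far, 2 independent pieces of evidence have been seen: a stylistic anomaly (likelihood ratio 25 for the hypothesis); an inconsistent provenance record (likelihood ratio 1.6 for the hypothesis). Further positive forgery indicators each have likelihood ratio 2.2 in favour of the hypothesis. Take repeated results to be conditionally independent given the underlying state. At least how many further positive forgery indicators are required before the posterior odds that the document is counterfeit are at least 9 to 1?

7

Prior odds = 0.001/0.999 = 1/999.
Combined Bayes factor of the evidence already in hand = 25 × 1.6 = 40.
Odds after that evidence = (1/999) × 40 = 40/999.
Target odds = 9.
Need 2.2ⁿ ≥ 9 ÷ (40/999) = 224.775.
2.2⁶ = 1771561/15625 falls short of 224.775 but 2.2⁷ = 19487171/78125 reaches it, so n = 7.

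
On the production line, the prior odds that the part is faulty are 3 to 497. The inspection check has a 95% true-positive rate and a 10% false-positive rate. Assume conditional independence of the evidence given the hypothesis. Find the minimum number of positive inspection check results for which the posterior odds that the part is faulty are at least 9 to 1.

4

Prior odds = 3/497.
Likelihood ratio of a positive result = 0.95/0.1 = 9.5.
Target odds = 9.
Require 9.5ⁿ ≥ 9 ÷ (3/497) = 1491.
9.5³ = 857.375 falls short of 1491 but 9.5⁴ = 8145.0625 reaches it, so n = 4.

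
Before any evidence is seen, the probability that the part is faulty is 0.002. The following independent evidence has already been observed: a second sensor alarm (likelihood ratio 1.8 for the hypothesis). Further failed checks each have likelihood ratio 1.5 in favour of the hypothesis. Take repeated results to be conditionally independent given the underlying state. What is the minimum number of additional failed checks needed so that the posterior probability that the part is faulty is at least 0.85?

Prior odds = 0.002/0.998 = 1/499.
Bayes factor of the evidence already in hand = 1.8.
Odds after that evidence = (1/499) × 1.8 = 9/2495.
Target odds = 0.85/0.15 = 17/3.
Need 1.5ⁿ ≥ 17/3 ÷ (9/2495) = 42415/27.
1.5¹⁸ = 387420489/262144 falls short of 42415/27 but 1.5¹⁹ ≈2216.84 reaches it, so n = 19.

19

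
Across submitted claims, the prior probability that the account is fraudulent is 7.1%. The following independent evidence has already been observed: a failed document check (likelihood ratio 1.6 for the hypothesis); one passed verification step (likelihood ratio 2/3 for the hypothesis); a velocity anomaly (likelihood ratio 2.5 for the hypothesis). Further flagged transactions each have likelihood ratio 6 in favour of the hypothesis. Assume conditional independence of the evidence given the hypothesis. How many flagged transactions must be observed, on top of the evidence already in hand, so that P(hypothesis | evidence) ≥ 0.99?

Prior odds = 0.071/0.929 = 71/929.
Combined Bayes factor of the evidence already in hand = 1.6 × (2/3) × 2.5 = 8/3.
Odds after that evidence = (71/929) × 8/3 = 568/2787.
Target odds = 0.99/0.01 = 99.
Need 6ⁿ ≥ 99 ÷ (568/2787) = 275913/568.
6³ = 216 falls short of 275913/568 but 6⁴ = 1296 reaches it, so n = 4.

4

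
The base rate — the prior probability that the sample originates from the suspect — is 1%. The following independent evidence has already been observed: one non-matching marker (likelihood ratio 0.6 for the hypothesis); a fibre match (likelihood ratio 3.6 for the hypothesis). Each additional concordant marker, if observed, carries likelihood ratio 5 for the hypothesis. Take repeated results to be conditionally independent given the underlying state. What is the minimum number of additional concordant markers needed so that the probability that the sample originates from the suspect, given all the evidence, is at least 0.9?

4

Prior odds = 0.01/0.99 = 1/99.
Combined Bayes factor of the evidence already in hand = 0.6 × 3.6 = 2.16.
Odds after that evidence = (1/99) × 2.16 = 6/275.
Target odds = 0.9/0.1 = 9.
Need 5ⁿ ≥ 9 ÷ (6/275) = 412.5.
5³ = 125 falls short of 412.5 but 5⁴ = 625 reaches it, so n = 4.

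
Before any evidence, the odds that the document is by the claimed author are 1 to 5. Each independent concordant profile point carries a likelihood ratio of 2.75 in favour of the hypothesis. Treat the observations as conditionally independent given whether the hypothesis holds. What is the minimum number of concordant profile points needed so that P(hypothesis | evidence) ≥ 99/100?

Prior odds = 0.2.
Likelihood ratio per concordant profile point = 2.75.
Target odds: 0.99 ÷ 0.01 = 99.
Require 2.75ⁿ ≥ 99 ÷ 0.2 = 495.
2.75⁶ = 1771561/4096 falls short of 495 but 2.75⁷ = 19487171/16384 reaches it, so n = 7.

7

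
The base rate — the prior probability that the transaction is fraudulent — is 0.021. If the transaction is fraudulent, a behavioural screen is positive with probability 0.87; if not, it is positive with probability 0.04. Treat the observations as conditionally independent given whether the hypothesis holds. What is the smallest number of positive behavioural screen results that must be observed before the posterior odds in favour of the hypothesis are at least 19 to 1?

3

Prior odds = 0.021/0.979 = 21/979.
Likelihood ratio of a positive = 0.87/0.04 = 21.75.
Target odds = 19.
Require 21.75ⁿ ≥ 19 ÷ (21/979) = 18601/21.
21.75² = 473.0625 falls short of 18601/21 but 21.75³ = 658503/64 reaches it, so n = 3.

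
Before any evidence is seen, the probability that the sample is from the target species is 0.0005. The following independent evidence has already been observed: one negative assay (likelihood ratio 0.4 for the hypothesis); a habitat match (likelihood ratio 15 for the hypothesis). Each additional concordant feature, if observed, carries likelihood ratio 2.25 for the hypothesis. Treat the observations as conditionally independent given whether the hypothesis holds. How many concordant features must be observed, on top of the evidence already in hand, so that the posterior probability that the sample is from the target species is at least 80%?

Prior odds = 0.0005/0.9995 = 1/1999.
Combined Bayes factor of the evidence already in hand = 0.4 × 15 = 6.
Odds after that evidence = (1/1999) × 6 = 6/1999.
Target odds = 0.8/0.2 = 4.
Need 2.25ⁿ ≥ 4 ÷ (6/1999) = 3998/3.
2.25⁸ = 43046721/65536 falls short of 3998/3 but 2.25⁹ = 387420489/262144 reaches it, so n = 9.

9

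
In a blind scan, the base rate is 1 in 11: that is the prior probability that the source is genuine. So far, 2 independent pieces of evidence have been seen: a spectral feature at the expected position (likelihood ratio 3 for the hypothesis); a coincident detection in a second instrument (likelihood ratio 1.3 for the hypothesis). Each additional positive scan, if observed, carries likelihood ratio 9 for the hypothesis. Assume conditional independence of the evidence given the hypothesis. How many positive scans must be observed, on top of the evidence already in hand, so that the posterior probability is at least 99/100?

3

Prior odds = (1/11)/(10/11) = 0.1.
Combined Bayes factor of the evidence already in hand = 3 × 1.3 = 3.9.
Odds after that evidence = 0.1 × 3.9 = 0.39.
Target odds = 0.99/0.01 = 99.
Need 9ⁿ ≥ 99 ÷ 0.39 = 3300/13.
9² = 81 falls short of 3300/13 but 9³ = 729 reaches it, so n = 3.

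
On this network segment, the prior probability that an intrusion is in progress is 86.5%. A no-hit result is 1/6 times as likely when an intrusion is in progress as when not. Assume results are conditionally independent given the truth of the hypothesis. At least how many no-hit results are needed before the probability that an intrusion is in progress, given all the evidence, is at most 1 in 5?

2

Prior odds: 0.865 ÷ 0.135 = 173/27.
Likelihood ratio per no-hit result = 1/6.
Target posterior odds = 0.2/0.8 = 0.25.
Require (1/6)ⁿ ≤ 0.25 ÷ (173/27) = 27/692.
(1/6)¹ = 1/6 is still above 27/692 but (1/6)² = 1/36 is at or below it, so n = 2.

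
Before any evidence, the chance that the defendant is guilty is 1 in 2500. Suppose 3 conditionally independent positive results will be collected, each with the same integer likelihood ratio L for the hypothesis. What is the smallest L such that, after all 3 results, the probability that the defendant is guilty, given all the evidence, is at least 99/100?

Prior odds = 0.0004/0.9996 = 1/2499.
Target odds = 0.99/0.01 = 99.
Need L³ ≥ 99 ÷ (1/2499) = 247401.
62³ = 238328 < 247401 ≤ 250047 = 63³, so L = 63.

63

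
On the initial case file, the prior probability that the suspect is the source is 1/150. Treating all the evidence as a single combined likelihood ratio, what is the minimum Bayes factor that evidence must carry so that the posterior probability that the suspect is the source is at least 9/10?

1341

Prior odds = (1/150)/(149/150) = 1/149.
Target odds = 0.9/0.1 = 9.
Required Bayes factor = 9 ÷ (1/149) = 1341.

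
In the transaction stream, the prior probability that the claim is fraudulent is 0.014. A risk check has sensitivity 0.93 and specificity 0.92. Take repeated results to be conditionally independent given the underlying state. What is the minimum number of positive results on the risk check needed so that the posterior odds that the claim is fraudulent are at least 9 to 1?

3

Prior odds = 0.014/0.986 = 7/493.
False-positive rate = 1 − 0.92 = 0.08; likelihood ratio of a positive = 0.93/0.08 = 11.625.
Target odds = 9.
Require 11.625ⁿ ≥ 9 ÷ (7/493) = 4437/7.
11.625² = 135.140625 falls short of 4437/7 but 11.625³ = 804357/512 reaches it, so n = 3.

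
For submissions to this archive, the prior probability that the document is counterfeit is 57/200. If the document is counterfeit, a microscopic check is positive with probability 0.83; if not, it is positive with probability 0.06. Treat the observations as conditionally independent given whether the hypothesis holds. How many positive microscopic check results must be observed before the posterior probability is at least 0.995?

Prior odds = 0.285/0.715 = 57/143.
Likelihood ratio of a positive = 0.83/0.06 = 83/6.
Target posterior odds = 0.995/0.005 = 199.
Require (83/6)ⁿ ≥ 199 ÷ (57/143) = 28457/57.
(83/6)² = 6889/36 falls short of 28457/57 but (83/6)³ = 571787/216 reaches it, so n = 3.

3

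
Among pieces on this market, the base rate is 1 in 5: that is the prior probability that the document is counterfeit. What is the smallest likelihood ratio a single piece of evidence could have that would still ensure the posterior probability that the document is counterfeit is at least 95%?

76

Prior odds = 0.2/0.8 = 0.25.
Target odds = 0.95/0.05 = 19.
Required Bayes factor = 19 ÷ 0.25 = 76.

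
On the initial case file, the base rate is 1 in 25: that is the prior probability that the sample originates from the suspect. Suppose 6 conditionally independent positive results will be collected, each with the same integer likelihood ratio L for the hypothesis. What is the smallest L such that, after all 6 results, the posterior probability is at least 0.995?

5

Prior odds = 0.04/0.96 = 1/24.
Target odds = 0.995/0.005 = 199.
Need L⁶ ≥ 199 ÷ (1/24) = 4776.
4⁶ = 4096 < 4776 ≤ 15625 = 5⁶, so L = 5.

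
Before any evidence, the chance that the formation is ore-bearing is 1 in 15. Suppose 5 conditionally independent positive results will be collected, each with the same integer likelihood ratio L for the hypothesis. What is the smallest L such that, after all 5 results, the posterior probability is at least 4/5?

3

Prior odds = (1/15)/(14/15) = 1/14.
Target odds = 0.8/0.2 = 4.
Need L⁵ ≥ 4 ÷ (1/14) = 56.
2⁵ = 32 < 56 ≤ 243 = 3⁵, so L = 3.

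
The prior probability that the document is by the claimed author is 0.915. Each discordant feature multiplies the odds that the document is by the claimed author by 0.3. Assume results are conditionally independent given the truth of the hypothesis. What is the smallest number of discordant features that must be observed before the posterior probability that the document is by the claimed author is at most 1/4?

3

Prior odds: 0.915 ÷ 0.085 = 183/17.
Likelihood ratio per discordant feature = 0.3.
Target odds: 0.25 ÷ 0.75 = 1/3.
Need (183/17) × 0.3ⁿ ≤ 1/3, i.e. 0.3ⁿ ≤ 17/549.
0.3² = 0.09 is still above 17/549 but 0.3³ = 0.027 is at or below it, so n = 3.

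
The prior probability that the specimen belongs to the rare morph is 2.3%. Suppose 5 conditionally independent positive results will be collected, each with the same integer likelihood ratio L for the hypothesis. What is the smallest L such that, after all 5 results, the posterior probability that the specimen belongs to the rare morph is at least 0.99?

6

Prior odds = 0.023/0.977 = 23/977.
Target odds = 0.99/0.01 = 99.
Need L⁵ ≥ 99 ÷ (23/977) = 96723/23.
5⁵ = 3125 < 96723/23 ≤ 7776 = 6⁵, so L = 6.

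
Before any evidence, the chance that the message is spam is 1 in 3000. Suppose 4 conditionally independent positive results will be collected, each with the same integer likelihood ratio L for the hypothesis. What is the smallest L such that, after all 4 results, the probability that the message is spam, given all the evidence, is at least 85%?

Prior odds = (1/3000)/(2999/3000) = 1/2999.
Target odds = 0.85/0.15 = 17/3.
Need L⁴ ≥ 17/3 ÷ (1/2999) = 50983/3.
11⁴ = 14641 < 50983/3 ≤ 20736 = 12⁴, so L = 12.

12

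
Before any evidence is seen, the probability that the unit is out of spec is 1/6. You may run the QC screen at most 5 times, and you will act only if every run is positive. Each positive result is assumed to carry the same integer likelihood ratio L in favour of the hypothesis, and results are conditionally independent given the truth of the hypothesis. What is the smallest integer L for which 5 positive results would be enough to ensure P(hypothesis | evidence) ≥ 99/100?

4

Prior odds = (1/6)/(5/6) = 0.2.
Target odds = 0.99/0.01 = 99.
Need L⁵ ≥ 99 ÷ 0.2 = 495.
3⁵ = 243 < 495 ≤ 1024 = 4⁵, so L = 4.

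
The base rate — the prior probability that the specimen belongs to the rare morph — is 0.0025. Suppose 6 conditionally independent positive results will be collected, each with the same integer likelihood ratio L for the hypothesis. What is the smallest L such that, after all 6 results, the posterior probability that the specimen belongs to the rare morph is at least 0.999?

9

Prior odds = 0.0025/0.9975 = 1/399.
Target odds = 0.999/0.001 = 999.
Need L⁶ ≥ 999 ÷ (1/399) = 398601.
8⁶ = 262144 < 398601 ≤ 531441 = 9⁶, so L = 9.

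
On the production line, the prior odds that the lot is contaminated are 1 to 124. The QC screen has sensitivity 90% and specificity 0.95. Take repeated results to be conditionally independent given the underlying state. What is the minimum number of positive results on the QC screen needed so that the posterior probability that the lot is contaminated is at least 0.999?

Prior odds = 1/124.
False-positive rate = 1 − 0.95 = 0.05; likelihood ratio of a positive = 0.9/0.05 = 18.
Target odds: 0.999 ÷ 0.001 = 999.
Need (1/124) × 18ⁿ ≥ 999, i.e. 18ⁿ ≥ 123876.
18⁴ = 104976 falls short of 123876 but 18⁵ = 1889568 reaches it, so n = 5.

5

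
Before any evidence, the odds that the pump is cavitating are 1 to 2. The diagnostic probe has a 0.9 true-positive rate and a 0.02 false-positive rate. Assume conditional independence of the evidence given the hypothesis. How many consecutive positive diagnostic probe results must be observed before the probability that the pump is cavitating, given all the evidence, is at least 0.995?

2

Prior odds = 0.5.
Likelihood ratio of a positive result = 0.9/0.02 = 45.
Target posterior odds = 0.995/0.005 = 199.
Require 45ⁿ ≥ 199 ÷ 0.5 = 398.
45¹ = 45 falls short of 398 but 45² = 2025 reaches it, so n = 2.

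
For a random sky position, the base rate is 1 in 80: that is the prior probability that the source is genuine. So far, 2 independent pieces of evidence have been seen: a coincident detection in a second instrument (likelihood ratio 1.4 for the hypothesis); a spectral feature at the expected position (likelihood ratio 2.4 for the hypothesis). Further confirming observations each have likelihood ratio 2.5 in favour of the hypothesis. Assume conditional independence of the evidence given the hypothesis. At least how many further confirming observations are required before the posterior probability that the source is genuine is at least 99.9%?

11

Prior odds = 0.0125/0.9875 = 1/79.
Combined Bayes factor of the evidence already in hand = 1.4 × 2.4 = 3.36.
Odds after that evidence = (1/79) × 3.36 = 84/1975.
Target odds = 0.999/0.001 = 999.
Need 2.5ⁿ ≥ 999 ÷ (84/1975) = 657675/28.
2.5¹⁰ = 9765625/1024 falls short of 657675/28 but 2.5¹¹ = 48828125/2048 reaches it, so n = 11.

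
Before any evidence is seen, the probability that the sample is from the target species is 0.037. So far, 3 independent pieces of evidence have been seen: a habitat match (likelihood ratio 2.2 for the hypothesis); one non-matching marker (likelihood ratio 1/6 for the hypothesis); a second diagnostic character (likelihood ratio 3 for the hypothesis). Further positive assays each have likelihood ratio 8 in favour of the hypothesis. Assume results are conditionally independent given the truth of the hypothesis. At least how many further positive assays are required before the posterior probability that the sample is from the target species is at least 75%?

Prior odds = 0.037/0.963 = 37/963.
Combined Bayes factor of the evidence already in hand = 2.2 × (1/6) × 3 = 1.1.
Odds after that evidence = (37/963) × 1.1 = 407/9630.
Target odds = 0.75/0.25 = 3.
Need 8ⁿ ≥ 3 ÷ (407/9630) = 28890/407.
8² = 64 falls short of 28890/407 but 8³ = 512 reaches it, so n = 3.

3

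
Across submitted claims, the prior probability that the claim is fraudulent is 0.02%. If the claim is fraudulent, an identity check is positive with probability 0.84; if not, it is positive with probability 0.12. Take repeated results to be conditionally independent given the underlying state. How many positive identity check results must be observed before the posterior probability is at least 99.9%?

8

Prior odds: 0.0002 ÷ 0.9998 = 1/4999.
Likelihood ratio of a positive = 0.84/0.12 = 7.
Target posterior odds = 0.999/0.001 = 999.
Require 7ⁿ ≥ 999 ÷ (1/4999) = 4994001.
7⁷ = 823543 falls short of 4994001 but 7⁸ = 5764801 reaches it, so n = 8.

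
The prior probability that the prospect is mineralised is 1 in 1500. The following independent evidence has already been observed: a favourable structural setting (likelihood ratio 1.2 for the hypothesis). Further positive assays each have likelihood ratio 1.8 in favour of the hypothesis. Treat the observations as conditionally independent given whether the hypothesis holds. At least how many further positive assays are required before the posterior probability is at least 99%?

20

Prior odds = (1/1500)/(1499/1500) = 1/1499.
Bayes factor of the evidence already in hand = 1.2.
Odds after that evidence = (1/1499) × 1.2 = 6/7495.
Target odds = 0.99/0.01 = 99.
Need 1.8ⁿ ≥ 99 ÷ (6/7495) = 123667.5.
1.8¹⁹ ≈70823.5 falls short of 123667.5 but 1.8²⁰ ≈127482 reaches it, so n = 20.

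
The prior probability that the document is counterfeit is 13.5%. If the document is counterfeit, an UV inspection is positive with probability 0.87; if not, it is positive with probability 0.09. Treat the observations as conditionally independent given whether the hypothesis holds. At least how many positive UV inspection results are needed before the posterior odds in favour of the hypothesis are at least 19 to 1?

Prior odds: 0.135 ÷ 0.865 = 27/173.
Likelihood ratio of a positive = 0.87/0.09 = 29/3.
Target odds = 19.
Need (27/173) × (29/3)ⁿ ≥ 19, i.e. (29/3)ⁿ ≥ 3287/27.
(29/3)² = 841/9 falls short of 3287/27 but (29/3)³ = 24389/27 reaches it, so n = 3.

3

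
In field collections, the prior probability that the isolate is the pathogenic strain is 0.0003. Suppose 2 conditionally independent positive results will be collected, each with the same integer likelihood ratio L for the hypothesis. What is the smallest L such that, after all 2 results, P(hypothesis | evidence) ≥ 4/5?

116

Prior odds = 0.0003/0.9997 = 3/9997.
Target odds = 0.8/0.2 = 4.
Need L² ≥ 4 ÷ (3/9997) = 39988/3.
115² = 13225 < 39988/3 ≤ 13456 = 116², so L = 116.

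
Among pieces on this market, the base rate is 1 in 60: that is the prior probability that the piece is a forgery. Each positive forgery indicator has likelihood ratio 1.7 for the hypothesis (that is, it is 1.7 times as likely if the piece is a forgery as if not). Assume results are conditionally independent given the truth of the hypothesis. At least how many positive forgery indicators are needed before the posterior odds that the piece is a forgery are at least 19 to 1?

Prior odds = (1/60)/(59/60) = 1/59.
Likelihood ratio per positive forgery indicator = 1.7.
Target odds = 19.
Require 1.7ⁿ ≥ 19 ÷ (1/59) = 1121.
1.7¹³ ≈990.458 falls short of 1121 but 1.7¹⁴ ≈1683.78 reaches it, so n = 14.

14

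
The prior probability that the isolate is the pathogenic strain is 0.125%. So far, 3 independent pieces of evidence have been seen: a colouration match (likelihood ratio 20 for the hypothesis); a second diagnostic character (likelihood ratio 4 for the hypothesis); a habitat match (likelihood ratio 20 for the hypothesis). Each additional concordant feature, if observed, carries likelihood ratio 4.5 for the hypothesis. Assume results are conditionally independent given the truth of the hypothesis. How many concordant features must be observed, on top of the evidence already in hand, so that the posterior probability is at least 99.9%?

5

Prior odds = 0.00125/0.99875 = 1/799.
Combined Bayes factor of the evidence already in hand = 20 × 4 × 20 = 1600.
Odds after that evidence = (1/799) × 1600 = 1600/799.
Target odds = 0.999/0.001 = 999.
Need 4.5ⁿ ≥ 999 ÷ (1600/799) = 498.875625.
4.5⁴ = 410.0625 falls short of 498.875625 but 4.5⁵ = 1845.28125 reaches it, so n = 5.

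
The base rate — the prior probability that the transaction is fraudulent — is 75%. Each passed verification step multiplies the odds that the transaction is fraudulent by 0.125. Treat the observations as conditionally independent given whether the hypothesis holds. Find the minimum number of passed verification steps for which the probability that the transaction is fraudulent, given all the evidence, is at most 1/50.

3

Prior odds: 0.75 ÷ 0.25 = 3.
Likelihood ratio per passed verification step = 0.125.
Target odds: 0.02 ÷ 0.98 = 1/49.
Require 0.125ⁿ ≤ 1/49 ÷ 3 = 1/147.
0.125² = 0.015625 is still above 1/147 but 0.125³ = 0.001953125 is at or below it, so n = 3.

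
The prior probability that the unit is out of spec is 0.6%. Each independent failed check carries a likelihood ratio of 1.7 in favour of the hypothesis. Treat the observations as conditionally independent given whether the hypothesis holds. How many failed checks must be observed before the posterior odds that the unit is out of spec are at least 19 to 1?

Prior odds = 0.006/0.994 = 3/497.
Likelihood ratio per failed check = 1.7.
Target odds = 19.
Require 1.7ⁿ ≥ 19 ÷ (3/497) = 9443/3.
1.7¹⁵ ≈2862.42 falls short of 9443/3 but 1.7¹⁶ ≈4866.12 reaches it, so n = 16.

16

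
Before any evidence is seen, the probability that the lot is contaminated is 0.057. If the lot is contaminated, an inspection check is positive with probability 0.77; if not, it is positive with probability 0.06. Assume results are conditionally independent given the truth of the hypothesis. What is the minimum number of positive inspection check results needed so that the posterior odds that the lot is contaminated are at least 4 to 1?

Prior odds: 0.057 ÷ 0.943 = 57/943.
Likelihood ratio of a positive = 0.77/0.06 = 77/6.
Target odds = 4.
Require (77/6)ⁿ ≥ 4 ÷ (57/943) = 3772/57.
(77/6)¹ = 77/6 falls short of 3772/57 but (77/6)² = 5929/36 reaches it, so n = 2.

2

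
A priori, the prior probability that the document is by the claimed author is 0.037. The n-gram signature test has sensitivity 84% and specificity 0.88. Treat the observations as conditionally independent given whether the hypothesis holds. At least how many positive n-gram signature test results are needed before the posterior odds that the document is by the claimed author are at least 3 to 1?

3

Prior odds: 0.037 ÷ 0.963 = 37/963.
False-positive rate = 1 − 0.88 = 0.12; likelihood ratio of a positive = 0.84/0.12 = 7.
Target odds = 3.
Need (37/963) × 7ⁿ ≥ 3, i.e. 7ⁿ ≥ 2889/37.
7² = 49 falls short of 2889/37 but 7³ = 343 reaches it, so n = 3.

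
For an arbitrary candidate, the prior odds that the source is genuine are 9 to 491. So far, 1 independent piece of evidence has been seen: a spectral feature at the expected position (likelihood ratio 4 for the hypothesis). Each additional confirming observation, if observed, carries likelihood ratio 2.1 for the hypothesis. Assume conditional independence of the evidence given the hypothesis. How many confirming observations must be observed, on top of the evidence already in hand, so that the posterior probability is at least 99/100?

Prior odds = 9/491.
Bayes factor of the evidence already in hand = 4.
Odds after that evidence = (9/491) × 4 = 36/491.
Target odds = 0.99/0.01 = 99.
Need 2.1ⁿ ≥ 99 ÷ (36/491) = 1350.25.
2.1⁹ ≈794.28 falls short of 1350.25 but 2.1¹⁰ ≈1667.99 reaches it, so n = 10.

10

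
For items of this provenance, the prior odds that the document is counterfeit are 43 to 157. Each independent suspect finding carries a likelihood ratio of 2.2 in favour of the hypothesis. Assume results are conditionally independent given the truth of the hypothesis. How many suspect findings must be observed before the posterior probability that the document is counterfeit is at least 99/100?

Prior odds = 43/157.
Likelihood ratio per suspect finding = 2.2.
Target posterior odds = 0.99/0.01 = 99.
Require 2.2ⁿ ≥ 99 ÷ (43/157) = 15543/43.
2.2⁷ = 19487171/78125 falls short of 15543/43 but 2.2⁸ = 214358881/390625 reaches it, so n = 8.

8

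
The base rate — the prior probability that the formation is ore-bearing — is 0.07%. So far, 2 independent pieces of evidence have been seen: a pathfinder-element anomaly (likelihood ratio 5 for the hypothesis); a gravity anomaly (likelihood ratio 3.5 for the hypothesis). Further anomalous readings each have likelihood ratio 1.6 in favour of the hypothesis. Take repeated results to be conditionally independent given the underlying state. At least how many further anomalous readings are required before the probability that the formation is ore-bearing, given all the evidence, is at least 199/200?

Prior odds = 0.0007/0.9993 = 7/9993.
Combined Bayes factor of the evidence already in hand = 5 × 3.5 = 17.5.
Odds after that evidence = (7/9993) × 17.5 = 245/19986.
Target odds = 0.995/0.005 = 199.
Need 1.6ⁿ ≥ 199 ÷ (245/19986) = 3977214/245.
1.6²⁰ ≈12089.3 falls short of 3977214/245 but 1.6²¹ ≈19342.8 reaches it, so n = 21.

21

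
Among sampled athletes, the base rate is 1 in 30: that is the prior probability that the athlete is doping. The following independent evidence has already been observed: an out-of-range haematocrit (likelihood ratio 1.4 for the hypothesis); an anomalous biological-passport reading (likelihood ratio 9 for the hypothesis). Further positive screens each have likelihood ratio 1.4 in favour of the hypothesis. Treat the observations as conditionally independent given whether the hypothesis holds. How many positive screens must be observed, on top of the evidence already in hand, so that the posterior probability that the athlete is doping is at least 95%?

Prior odds = (1/30)/(29/30) = 1/29.
Combined Bayes factor of the evidence already in hand = 1.4 × 9 = 12.6.
Odds after that evidence = (1/29) × 12.6 = 63/145.
Target odds = 0.95/0.05 = 19.
Need 1.4ⁿ ≥ 19 ÷ (63/145) = 2755/63.
1.4¹¹ ≈40.4957 falls short of 2755/63 but 1.4¹² ≈56.6939 reaches it, so n = 12.

12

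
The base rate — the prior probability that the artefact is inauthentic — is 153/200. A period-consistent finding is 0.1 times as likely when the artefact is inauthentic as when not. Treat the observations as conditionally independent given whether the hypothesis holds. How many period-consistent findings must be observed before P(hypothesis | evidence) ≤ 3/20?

2

Prior odds = 0.765/0.235 = 153/47.
Likelihood ratio per period-consistent finding = 0.1.
Target posterior odds = 0.15/0.85 = 3/17.
Need (153/47) × 0.1ⁿ ≤ 3/17, i.e. 0.1ⁿ ≤ 47/867.
0.1¹ = 0.1 is still above 47/867 but 0.1² = 0.01 is at or below it, so n = 2.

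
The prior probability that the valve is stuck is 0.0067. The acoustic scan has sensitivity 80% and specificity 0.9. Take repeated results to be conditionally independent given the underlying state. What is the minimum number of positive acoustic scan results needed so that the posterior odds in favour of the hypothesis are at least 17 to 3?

4

Prior odds = 0.0067/0.9933 = 67/9933.
False-positive rate = 1 − 0.9 = 0.1; likelihood ratio of a positive = 0.8/0.1 = 8.
Target odds = 17/3.
Need (67/9933) × 8ⁿ ≥ 17/3, i.e. 8ⁿ ≥ 56287/67.
8³ = 512 falls short of 56287/67 but 8⁴ = 4096 reaches it, so n = 4.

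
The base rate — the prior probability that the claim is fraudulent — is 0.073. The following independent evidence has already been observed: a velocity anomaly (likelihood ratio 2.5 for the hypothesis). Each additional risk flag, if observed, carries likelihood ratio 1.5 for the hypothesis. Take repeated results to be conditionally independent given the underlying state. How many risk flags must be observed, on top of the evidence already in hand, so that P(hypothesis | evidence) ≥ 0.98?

14

Prior odds = 0.073/0.927 = 73/927.
Bayes factor of the evidence already in hand = 2.5.
Odds after that evidence = (73/927) × 2.5 = 365/1854.
Target odds = 0.98/0.02 = 49.
Need 1.5ⁿ ≥ 49 ÷ (365/1854) = 90846/365.
1.5¹³ = 1594323/8192 falls short of 90846/365 but 1.5¹⁴ = 4782969/16384 reaches it, so n = 14.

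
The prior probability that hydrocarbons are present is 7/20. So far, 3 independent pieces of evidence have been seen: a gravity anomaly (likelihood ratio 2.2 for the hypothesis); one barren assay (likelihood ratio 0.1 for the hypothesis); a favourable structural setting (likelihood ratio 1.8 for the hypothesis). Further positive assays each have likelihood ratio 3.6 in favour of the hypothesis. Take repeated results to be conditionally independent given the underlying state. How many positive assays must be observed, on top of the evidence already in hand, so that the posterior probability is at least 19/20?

4

Prior odds = 0.35/0.65 = 7/13.
Combined Bayes factor of the evidence already in hand = 2.2 × 0.1 × 1.8 = 0.396.
Odds after that evidence = (7/13) × 0.396 = 693/3250.
Target odds = 0.95/0.05 = 19.
Need 3.6ⁿ ≥ 19 ÷ (693/3250) = 61750/693.
3.6³ = 46.656 falls short of 61750/693 but 3.6⁴ = 167.9616 reaches it, so n = 4.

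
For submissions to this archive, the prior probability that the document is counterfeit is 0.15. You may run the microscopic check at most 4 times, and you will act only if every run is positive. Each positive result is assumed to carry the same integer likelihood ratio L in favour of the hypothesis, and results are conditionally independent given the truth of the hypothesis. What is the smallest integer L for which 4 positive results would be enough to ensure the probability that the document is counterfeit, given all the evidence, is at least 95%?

Prior odds = 0.15/0.85 = 3/17.
Target odds = 0.95/0.05 = 19.
Need L⁴ ≥ 19 ÷ (3/17) = 323/3.
3⁴ = 81 < 323/3 ≤ 256 = 4⁴, so L = 4.

4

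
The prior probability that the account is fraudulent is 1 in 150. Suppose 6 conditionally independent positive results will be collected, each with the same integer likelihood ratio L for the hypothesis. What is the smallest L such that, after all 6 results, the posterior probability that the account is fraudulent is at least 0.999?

Prior odds = (1/150)/(149/150) = 1/149.
Target odds = 0.999/0.001 = 999.
Need L⁶ ≥ 999 ÷ (1/149) = 148851.
7⁶ = 117649 < 148851 ≤ 262144 = 8⁶, so L = 8.

8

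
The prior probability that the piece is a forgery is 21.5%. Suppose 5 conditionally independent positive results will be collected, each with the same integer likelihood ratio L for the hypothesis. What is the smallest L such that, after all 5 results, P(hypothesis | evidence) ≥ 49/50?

Prior odds = 0.215/0.785 = 43/157.
Target odds = 0.98/0.02 = 49.
Need L⁵ ≥ 49 ÷ (43/157) = 7693/43.
2⁵ = 32 < 7693/43 ≤ 243 = 3⁵, so L = 3.

3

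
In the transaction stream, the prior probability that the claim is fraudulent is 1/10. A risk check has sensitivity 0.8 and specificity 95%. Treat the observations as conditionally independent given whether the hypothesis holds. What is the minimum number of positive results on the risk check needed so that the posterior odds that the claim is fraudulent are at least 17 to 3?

Prior odds = 0.1/0.9 = 1/9.
False-positive rate = 1 − 0.95 = 0.05; likelihood ratio of a positive = 0.8/0.05 = 16.
Target odds = 17/3.
Require 16ⁿ ≥ 17/3 ÷ (1/9) = 51.
16¹ = 16 falls short of 51 but 16² = 256 reaches it, so n = 2.

2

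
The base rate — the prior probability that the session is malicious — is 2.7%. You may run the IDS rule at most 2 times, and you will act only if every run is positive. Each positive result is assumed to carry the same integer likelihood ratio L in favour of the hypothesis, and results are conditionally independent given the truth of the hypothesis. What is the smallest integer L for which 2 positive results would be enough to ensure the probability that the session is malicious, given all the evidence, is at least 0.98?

43

Prior odds = 0.027/0.973 = 27/973.
Target odds = 0.98/0.02 = 49.
Need L² ≥ 49 ÷ (27/973) = 47677/27.
42² = 1764 < 47677/27 ≤ 1849 = 43², so L = 43.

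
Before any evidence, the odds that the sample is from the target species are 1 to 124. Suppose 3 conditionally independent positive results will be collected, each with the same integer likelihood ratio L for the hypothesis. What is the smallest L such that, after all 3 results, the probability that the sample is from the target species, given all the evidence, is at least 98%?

Prior odds = 1/124.
Target odds = 0.98/0.02 = 49.
Need L³ ≥ 49 ÷ (1/124) = 6076.
18³ = 5832 < 6076 ≤ 6859 = 19³, so L = 19.

19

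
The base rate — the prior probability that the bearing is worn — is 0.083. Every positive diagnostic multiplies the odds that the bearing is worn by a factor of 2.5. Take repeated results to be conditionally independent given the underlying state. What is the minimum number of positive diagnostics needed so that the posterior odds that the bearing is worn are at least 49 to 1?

7

Prior odds = 0.083/0.917 = 83/917.
Likelihood ratio per positive diagnostic = 2.5.
Target odds = 49.
Need (83/917) × 2.5ⁿ ≥ 49, i.e. 2.5ⁿ ≥ 44933/83.
2.5⁶ = 244.140625 falls short of 44933/83 but 2.5⁷ = 610.3515625 reaches it, so n = 7.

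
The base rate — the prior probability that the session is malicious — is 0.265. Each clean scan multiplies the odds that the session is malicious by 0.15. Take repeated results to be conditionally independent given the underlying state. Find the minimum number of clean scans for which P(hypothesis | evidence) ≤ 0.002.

3

Prior odds: 0.265 ÷ 0.735 = 53/147.
Likelihood ratio per clean scan = 0.15.
Target odds: 0.002 ÷ 0.998 = 1/499.
Require 0.15ⁿ ≤ 1/499 ÷ (53/147) = 147/26447.
0.15² = 0.0225 is still above 147/26447 but 0.15³ = 0.003375 is at or below it, so n = 3.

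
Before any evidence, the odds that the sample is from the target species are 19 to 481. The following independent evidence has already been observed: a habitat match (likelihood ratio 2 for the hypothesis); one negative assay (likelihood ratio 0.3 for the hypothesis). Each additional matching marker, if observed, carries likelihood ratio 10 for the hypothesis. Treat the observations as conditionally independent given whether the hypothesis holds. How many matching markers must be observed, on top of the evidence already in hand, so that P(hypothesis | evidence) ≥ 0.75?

3

Prior odds = 19/481.
Combined Bayes factor of the evidence already in hand = 2 × 0.3 = 0.6.
Odds after that evidence = (19/481) × 0.6 = 57/2405.
Target odds = 0.75/0.25 = 3.
Need 10ⁿ ≥ 3 ÷ (57/2405) = 2405/19.
10² = 100 falls short of 2405/19 but 10³ = 1000 reaches it, so n = 3.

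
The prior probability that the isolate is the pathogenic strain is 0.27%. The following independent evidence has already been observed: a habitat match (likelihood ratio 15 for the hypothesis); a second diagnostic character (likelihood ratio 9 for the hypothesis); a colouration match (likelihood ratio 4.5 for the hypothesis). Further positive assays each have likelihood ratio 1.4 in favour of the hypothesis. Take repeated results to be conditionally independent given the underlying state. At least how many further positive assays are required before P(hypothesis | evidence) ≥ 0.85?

4

Prior odds = 0.0027/0.9973 = 27/9973.
Combined Bayes factor of the evidence already in hand = 15 × 9 × 4.5 = 607.5.
Odds after that evidence = (27/9973) × 607.5 = 32805/19946.
Target odds = 0.85/0.15 = 17/3.
Need 1.4ⁿ ≥ 17/3 ÷ (32805/19946) = 339082/98415.
1.4³ = 2.744 falls short of 339082/98415 but 1.4⁴ = 3.8416 reaches it, so n = 4.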